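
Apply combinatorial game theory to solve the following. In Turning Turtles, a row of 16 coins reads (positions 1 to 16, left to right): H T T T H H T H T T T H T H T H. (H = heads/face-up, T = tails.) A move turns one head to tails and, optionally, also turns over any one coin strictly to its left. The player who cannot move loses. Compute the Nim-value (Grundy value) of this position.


Coins: H T T T H H T H T T T H T H T H
Key fact: a single head at position k behaves exactly like a Nim heap of size k (turning it to T and optionally flipping a coin at j < k corresponds to moving the heap from k to j, or to 0), and heads combine as a disjunctive sum (two heads at the same place would cancel, matching j XOR j = 0). So the Nim-value is the XOR of the 1-indexed positions of the heads.
Face-up positions (1-indexed): [1, 5, 6, 8, 12, 14, 16]
XOR 0 with 1: 0 XOR 1 = 1
XOR 1 with 5: 1 XOR 5 = 4
XOR 4 with 6: 4 XOR 6 = 2
XOR 2 with 8: 2 XOR 8 = 10
XOR 10 with 12: 10 XOR 12 = 6
XOR 6 with 14: 6 XOR 14 = 8
XOR 8 with 16: 8 XOR 16 = 24
Nim-value = 24

24


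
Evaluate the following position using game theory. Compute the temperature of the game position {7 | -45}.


The game is {7 | -45}, a switch {a | b} with numbers a > b.
Cooling {a | b} by t gives {a - t | b + t}, which stops being hot when a - t = b + t, i.e. at t = (a - b)/2. So the temperature of a switch is (a - b)/2.
Temperature = (Left option - Right option) / 2
= (7 - (-45)) / 2
= 52 / 2
= 26

26


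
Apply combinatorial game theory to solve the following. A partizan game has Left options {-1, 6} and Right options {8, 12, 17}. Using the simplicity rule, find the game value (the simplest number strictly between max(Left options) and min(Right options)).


Left options: {-1, 6}, max = 6
Right options: {8, 12, 17}, min = 8
All options are numbers and max(Left) < min(Right), so by the simplicity theorem the value is the simplest (earliest-born) number strictly between 6 and 8.
The only integer strictly between 6 and 8 is 7.
No non-integer in the interval can be simpler: if x is a non-integer in the interval, then floor(x) or ceil(x) also lies in the interval (the interval contains an integer), and both are proper prefixes of x's sign expansion, i.e. born earlier. So the game value is 7.
Game value = 7

7


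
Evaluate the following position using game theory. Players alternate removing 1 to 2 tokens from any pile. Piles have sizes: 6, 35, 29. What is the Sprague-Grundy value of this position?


Subtraction set: {1, 2}
For this subtraction set, G(n) = n mod 3 (period = max + 1 = 3).
Pile 1 (size 6): G(6) = 6 mod 3 = 0
Pile 2 (size 35): G(35) = 35 mod 3 = 2
Pile 3 (size 29): G(29) = 29 mod 3 = 2
Total Grundy value = XOR of all: 0 XOR 2 XOR 2 = 0

0


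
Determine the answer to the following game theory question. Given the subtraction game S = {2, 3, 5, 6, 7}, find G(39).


The subtraction set is S = {2, 3, 5, 6, 7}.
G(k) = mex{ G(k - s) : s in S, s <= k }. We compute iteratively: G(0) = 0.
G(1) = mex({}) = 0
G(2) = mex({0}) = 1
G(3) = mex({0}) = 1
G(4) = mex({0, 1}) = 2
G(5) = mex({0, 1}) = 2
G(6) = mex({0, 1, 2}) = 3
G(7) = mex({0, 1, 2}) = 3
G(8) = mex({0, 1, 2, 3}) = 4
G(9) = mex({1, 2, 3}) = 0
G(10) = mex({1, 2, 3, 4}) = 0
G(11) = mex({0, 2, 3, 4}) = 1
G(12) = mex({0, 2, 3}) = 1
G(13) = mex({0, 1, 3, 4}) = 2
G(14) = mex({0, 1, 3, 4}) = 2
G(15) = mex({0, 1, 2, 4}) = 3
Observe that G(9)..G(15) = 0, 0, 1, 1, 2, 2, 3 repeats G(0)..G(6) = 0, 0, 1, 1, 2, 2, 3.
For k >= max(S) = 7, G(k) is determined by the previous 7 values G(k-7)..G(k-1); a window of 7 consecutive values has recurred shifted by 9, so by induction G(k + 9) = G(k) for all k >= 0: the sequence is periodic from the start with period 9.
One period: G(0..8) = 0, 0, 1, 1, 2, 2, 3, 3, 4.
39 mod 9 = 3, so G(39) = G(3) = 1.

1


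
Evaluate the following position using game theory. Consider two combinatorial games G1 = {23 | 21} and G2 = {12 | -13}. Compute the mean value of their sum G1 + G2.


G1 = {23 | 21}, G2 = {12 | -13}
Each is a switch {a | b} with numbers a > b; its mean value is (a + b)/2, and mean value is additive over game sums: m(G1 + G2) = m(G1) + m(G2).
Mean of G1 = (23 + (21))/2 = 44/2 = 22
Mean of G2 = (12 + (-13))/2 = -1/2 = -1/2
Mean of G1 + G2 = 22 + -1/2 = 43/2

43/2


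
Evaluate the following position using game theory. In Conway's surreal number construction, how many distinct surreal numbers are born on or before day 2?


Day 0: {|} = 0 is born. Count = 1.
Day n: the number of surreal numbers born by day n is 2^(n+1) - 1.
By day 0: 2^1 - 1 = 1
By day 1: 2^2 - 1 = 3
By day 2: 2^3 - 1 = 7
By day 2: 7 surreal numbers.

7


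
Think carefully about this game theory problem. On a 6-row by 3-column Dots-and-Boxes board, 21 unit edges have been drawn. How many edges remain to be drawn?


Grid: 6 x 3 boxes, i.e. 7 rows and 4 columns of dots.
Horizontal edges: (rows + 1) * cols = 7 * 3 = 21
Vertical edges: rows * (cols + 1) = 6 * 4 = 24
Total edges: 21 + 24 = 45
Edges drawn: 21
Remaining: 45 - 21 = 24

24


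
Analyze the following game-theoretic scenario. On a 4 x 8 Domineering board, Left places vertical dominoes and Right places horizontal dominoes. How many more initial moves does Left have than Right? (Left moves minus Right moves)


Board is 4 x 8 (rows x cols).
Left (vertical) placements: (rows-1) * cols = 3 * 8 = 24
Right (horizontal) placements: rows * (cols-1) = 4 * 7 = 28
Advantage = Left - Right = 24 - 28 = -4

-4


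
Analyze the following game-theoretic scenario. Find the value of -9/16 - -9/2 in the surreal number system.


x = -9/16, y = -9/2
Converting to common denominator: 16
x = -9/16, y = -72/16
x - y = -9/16 - -9/2 = 63/16

63/16


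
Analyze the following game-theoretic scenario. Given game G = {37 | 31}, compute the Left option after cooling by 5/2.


Original game: {37 | 31} (a switch {a | b} with a > b).
Cooling by t (for t below the temperature (a - b)/2 = 3) taxes each move by t: {a | b} cooled by t is {a - t | b + t}.
Cooling amount: t = 5/2
Cooled Left option: 37 - 5/2 = 69/2
Cooled Right option: 31 + 5/2 = 67/2
Cooled game: {69/2 | 67/2}
Left option = 69/2

69/2


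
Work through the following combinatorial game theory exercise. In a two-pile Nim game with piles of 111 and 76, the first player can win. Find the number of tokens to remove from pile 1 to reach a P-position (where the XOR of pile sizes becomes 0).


Piles: 111 and 76
Current XOR: 111 XOR 76 = 35 (non-zero, so this is an N-position).
To make the XOR zero, we need to find a move that balances the piles.
For pile 1 (size 111): target = 111 XOR 35 = 76
We reduce pile 1 from 111 to 76.
Tokens removed: 111 - 76 = 35
Verification: 76 XOR 76 = 0

35


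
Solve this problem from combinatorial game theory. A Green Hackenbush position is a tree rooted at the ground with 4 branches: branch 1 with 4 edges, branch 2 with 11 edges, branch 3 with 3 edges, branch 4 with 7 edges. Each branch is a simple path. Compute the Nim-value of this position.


The tree has 4 branches from the ground vertex.
In Green Hackenbush, the Nim-value of a simple path of length k is k.
Branch 1: length 4, Nim-value = 4
Branch 2: length 11, Nim-value = 11
Branch 3: length 3, Nim-value = 3
Branch 4: length 7, Nim-value = 7
Total Nim-value = XOR of all branch values:
0 XOR 4 = 4
4 XOR 11 = 15
15 XOR 3 = 12
12 XOR 7 = 11
Nim-value of the tree = 11

11


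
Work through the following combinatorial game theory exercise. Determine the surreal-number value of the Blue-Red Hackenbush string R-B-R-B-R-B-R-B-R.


Edges (from ground): R-B-R-B-R-B-R-B-R
By Berlekamp's sign-expansion rule, a Blue-Red Hackenbush stalk has the value of the surreal number whose sign sequence is the edge sequence with B -> + and R -> -.
Sign sequence: -+-+-+-+-
Trace the sign expansion in the surreal number tree, starting from 0:
Edge 1: R (sign -) -> bounds (-inf, 0), value = -1
Edge 2: B (sign +) -> bounds (-1, 0), value = -1/2
Edge 3: R (sign -) -> bounds (-1, -1/2), value = -3/4
Edge 4: B (sign +) -> bounds (-3/4, -1/2), value = -5/8
Edge 5: R (sign -) -> bounds (-3/4, -5/8), value = -11/16
Edge 6: B (sign +) -> bounds (-11/16, -5/8), value = -21/32
Edge 7: R (sign -) -> bounds (-11/16, -21/32), value = -43/64
Edge 8: B (sign +) -> bounds (-43/64, -21/32), value = -85/128
Edge 9: R (sign -) -> bounds (-43/64, -85/128), value = -171/256
Game value = -171/256

-171/256


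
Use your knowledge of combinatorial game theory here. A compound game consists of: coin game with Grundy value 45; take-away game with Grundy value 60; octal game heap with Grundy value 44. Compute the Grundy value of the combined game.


By the Sprague-Grundy theorem, the Grundy value of a sum of games is the XOR of individual Grundy values.
coin game: Grundy value = 45. Running XOR: 0 XOR 45 = 45
take-away game: Grundy value = 60. Running XOR: 45 XOR 60 = 17
octal game heap: Grundy value = 44. Running XOR: 17 XOR 44 = 61
The combined Grundy value is 61.

61


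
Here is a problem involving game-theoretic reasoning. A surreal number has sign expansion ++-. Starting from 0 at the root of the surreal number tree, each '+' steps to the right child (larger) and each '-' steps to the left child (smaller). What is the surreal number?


Sign expansion: ++-
Rule: track bounds (lo, hi), initially (-inf, +inf). On '+', the current value becomes lo and we move to the simplest number in (value, hi): value + 1 if hi = +inf, otherwise the midpoint (value + hi)/2. On '-', the current value becomes hi and we move to value - 1 if lo = -inf, otherwise the midpoint (lo + value)/2.
Start at 0.
Step 1: sign = +, move right. Bounds: (0, +inf). Value = 1
Step 2: sign = +, move right. Bounds: (1, +inf). Value = 2
Step 3: sign = -, move left. Bounds: (1, 2). Value = 3/2
The surreal number with sign expansion ++- is 3/2.

3/2


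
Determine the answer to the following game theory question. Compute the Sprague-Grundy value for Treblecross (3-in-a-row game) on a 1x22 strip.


Treblecross: place X on empty cells; 3-in-a-row wins.
Playing within two cells of an existing X lets the opponent win at once, so sensible play treats the cells i-2..i+2 around each X as dead. The player left with no safe cell loses, so this is a normal-play take-away game on strips of safe cells.
Placing X at cell i (0-indexed) of a strip of k safe cells leaves independent strips of sizes max(0, i-2) and max(0, k-i-3). Hence G(k) = mex{ G(max(0,i-2)) XOR G(max(0,k-i-3)) : 0 <= i < k }, with G(0) = 0.
G(1): splits (0,0):0^0=0 -> mex({0}) = 1
G(2): splits (0,0):0^0=0 -> mex({0}) = 1
G(3): splits (0,0):0^0=0 -> mex({0}) = 1
G(4): splits (0,1):0^1=1 (0,0):0^0=0 -> mex({0, 1}) = 2
G(5): splits (0,2):0^1=1 (0,1):0^1=1 (0,0):0^0=0 -> mex({0, 1}) = 2
G(6) = mex({1}) = 0
G(7) = mex({0, 1, 2}) = 3
G(8) = mex({0, 1, 2}) = 3
G(9) = mex({0, 2}) = 1
G(10) = mex({0, 2, 3}) = 1
G(11) = mex({0, 3}) = 1
G(12) = mex({1, 3}) = 0
G(13) = mex({0, 1, 2, 3}) = 4
G(14) = mex({0, 1, 2}) = 3
G(15) = mex({0, 1, 2}) = 3
G(16) = mex({0, 1, 2, 4}) = 3
G(17) = mex({0, 1, 3, 4}) = 2
G(18) = mex({0, 1, 3, 4}) = 2
G(19) = mex({0, 1, 3, 5}) = 2
G(20) = mex({0, 1, 2, 3, 5}) = 4
G(21) = mex({0, 1, 2, 3, 5}) = 4
G(22) = mex({1, 2, 6}) = 0
Therefore G(22) = 0.

0


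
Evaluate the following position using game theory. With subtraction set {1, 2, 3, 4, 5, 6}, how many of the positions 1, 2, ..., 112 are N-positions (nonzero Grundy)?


Subtraction set S = {1, 2, 3, 4, 5, 6}, so G(n) = n mod 7.
G(n) = 0 when n is a multiple of 7.
Multiples of 7 in [1, 112]: 16
N-positions (nonzero Grundy) = 112 - 16 = 96

96


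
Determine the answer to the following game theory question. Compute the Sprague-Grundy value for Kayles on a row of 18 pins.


Kayles: a move removes 1 or 2 adjacent pins from a contiguous row.
Removing pins from a row of k leaves two independent rows (a, b) with a + b = k - 1 (one pin) or a + b = k - 2 (two pins); an end removal gives a = 0.
By Sprague-Grundy, G(k) = mex{ G(a) XOR G(b) } over all these splits. G(0) = 0.
G(1): splits (0,0):0^0=0 -> mex({0}) = 1
G(2): splits (0,1):0^1=1 (0,0):0^0=0 -> mex({0, 1}) = 2
G(3): splits (0,2):0^2=2 (1,1):1^1=0 (0,1):0^1=1 -> mex({0, 1, 2}) = 3
G(4): splits (0,3):0^3=3 (1,2):1^2=3 (0,2):0^2=2 (1,1):1^1=0 -> mex({0, 2, 3}) = 1
G(5): splits (0,4):0^1=1 (1,3):1^3=2 (2,2):2^2=0 (0,3):0^3=3 (1,2):1^2=3 -> mex({0, 1, 2, 3}) = 4
G(6) = mex({0, 1, 2, 4}) = 3
G(7) = mex({0, 1, 3, 4, 5}) = 2
G(8) = mex({0, 2, 3, 5, 6}) = 1
G(9) = mex({0, 1, 2, 3, 6, 7}) = 4
G(10) = mex({0, 1, 3, 4, 5, 7}) = 2
G(11) = mex({0, 1, 2, 3, 4, 5}) = 6
G(12) = mex({0, 1, 2, 3, 5, 6, 7}) = 4
G(13) = mex({0, 2, 3, 4, 6, 7}) = 1
G(14) = mex({0, 1, 4, 5, 6, 7}) = 2
G(15) = mex({0, 1, 2, 3, 4, 5, 6}) = 7
G(16) = mex({0, 2, 3, 5, 6, 7}) = 1
G(17) = mex({0, 1, 2, 3, 5, 6, 7}) = 4
G(18) = mex({0, 1, 2, 4, 5, 6}) = 3
Therefore G(18) = 3.

3


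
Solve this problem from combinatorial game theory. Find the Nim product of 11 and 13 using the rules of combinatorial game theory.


Nim multiplication is bilinear over XOR: (u XOR v) * w = (u*w) XOR (v*w).
So we split each operand into its bit components and XOR the pairwise Nim products.
11 = 1 + 2 + 8 (as XOR of powers of 2).
13 = 1 + 4 + 8 (as XOR of powers of 2).
Using the standard Nim-product table on single bits:
  2*2 = 3,   2*4 = 8,   2*8 = 12,
  4*4 = 6,   4*8 = 11,  8*8 = 13,
and  1*x = x (identity), k*l = l*k (commutative).
Pairwise Nim products:
  1 * 1 = 1
  1 * 4 = 4
  1 * 8 = 8
  2 * 1 = 2
  2 * 4 = 8
  2 * 8 = 12
  8 * 1 = 8
  8 * 4 = 11
  8 * 8 = 13
XOR them: 1 XOR 4 XOR 8 XOR 2 XOR 8 XOR 12 XOR 8 XOR 11 XOR 13 = 5.
Result: 11 * 13 = 5 (in Nim).

5


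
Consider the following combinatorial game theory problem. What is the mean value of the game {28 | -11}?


Game = {28 | -11}, a switch {a | b} with numbers a > b.
Its thermograph has left wall a - t and right wall b + t, which meet at t = (a - b)/2, where both equal (a + b)/2. So the mast (mean value) is at (a + b)/2.
Mean = (28 + (-11))/2 = 17/2 = 17/2

17/2


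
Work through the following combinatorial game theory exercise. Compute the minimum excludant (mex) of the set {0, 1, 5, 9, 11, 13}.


Set = {0, 1, 5, 9, 11, 13}
0 is in the set.
1 is in the set.
2 is NOT in the set. This is the mex.
mex = 2

2


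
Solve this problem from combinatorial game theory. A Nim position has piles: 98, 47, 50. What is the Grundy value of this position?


We need the XOR (exclusive or) of all pile sizes.
After XOR-ing pile 1 (size 98): 0 XOR 98 = 98
After XOR-ing pile 2 (size 47): 98 XOR 47 = 77
After XOR-ing pile 3 (size 50): 77 XOR 50 = 127
The Nim-value of this position is 127.

127


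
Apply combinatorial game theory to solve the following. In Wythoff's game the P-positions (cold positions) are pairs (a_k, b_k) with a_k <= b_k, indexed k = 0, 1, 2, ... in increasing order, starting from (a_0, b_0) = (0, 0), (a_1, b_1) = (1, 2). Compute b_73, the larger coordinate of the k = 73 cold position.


By Wythoff's theorem, a_k = floor(k * phi) and b_k = floor(k * phi^2) = a_k + k, where phi = (1 + sqrt(5))/2 is the golden ratio.
phi = (1 + sqrt(5))/2 = 1.618034
phi^2 = phi + 1 = 2.618034
k = 73
k * phi^2 = 73 * 2.618034 = 191.116481
b_73 = floor(k * phi^2) = 191 (check: a_73 + k = 118 + 73 = 191)

191


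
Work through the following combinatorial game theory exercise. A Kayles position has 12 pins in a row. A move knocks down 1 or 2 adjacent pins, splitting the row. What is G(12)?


Kayles: a move removes 1 or 2 adjacent pins from a contiguous row.
Removing pins from a row of k leaves two independent rows (a, b) with a + b = k - 1 (one pin) or a + b = k - 2 (two pins); an end removal gives a = 0.
By Sprague-Grundy, G(k) = mex{ G(a) XOR G(b) } over all these splits. G(0) = 0.
G(1): splits (0,0):0^0=0 -> mex({0}) = 1
G(2): splits (0,1):0^1=1 (0,0):0^0=0 -> mex({0, 1}) = 2
G(3): splits (0,2):0^2=2 (1,1):1^1=0 (0,1):0^1=1 -> mex({0, 1, 2}) = 3
G(4): splits (0,3):0^3=3 (1,2):1^2=3 (0,2):0^2=2 (1,1):1^1=0 -> mex({0, 2, 3}) = 1
G(5): splits (0,4):0^1=1 (1,3):1^3=2 (2,2):2^2=0 (0,3):0^3=3 (1,2):1^2=3 -> mex({0, 1, 2, 3}) = 4
G(6) = mex({0, 1, 2, 4}) = 3
G(7) = mex({0, 1, 3, 4, 5}) = 2
G(8) = mex({0, 2, 3, 5, 6}) = 1
G(9) = mex({0, 1, 2, 3, 6, 7}) = 4
G(10) = mex({0, 1, 3, 4, 5, 7}) = 2
G(11) = mex({0, 1, 2, 3, 4, 5}) = 6
G(12) = mex({0, 1, 2, 3, 5, 6, 7}) = 4
Therefore G(12) = 4.

4


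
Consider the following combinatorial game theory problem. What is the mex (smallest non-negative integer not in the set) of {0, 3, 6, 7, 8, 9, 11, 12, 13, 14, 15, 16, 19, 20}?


Set = {0, 3, 6, 7, 8, 9, 11, 12, 13, 14, 15, 16, 19, 20}
0 is in the set.
1 is NOT in the set. This is the mex.
mex = 1

1


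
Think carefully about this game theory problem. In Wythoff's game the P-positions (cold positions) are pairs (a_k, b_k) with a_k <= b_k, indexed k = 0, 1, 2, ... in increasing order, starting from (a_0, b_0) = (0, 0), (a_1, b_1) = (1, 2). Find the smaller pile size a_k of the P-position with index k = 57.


By Wythoff's theorem, a_k = floor(k * phi) and b_k = floor(k * phi^2) = a_k + k, where phi = (1 + sqrt(5))/2 is the golden ratio.
phi = (1 + sqrt(5))/2 = 1.618034
k = 57
k * phi = 57 * 1.618034 = 92.227937
a_57 = floor(k * phi) = 92

92


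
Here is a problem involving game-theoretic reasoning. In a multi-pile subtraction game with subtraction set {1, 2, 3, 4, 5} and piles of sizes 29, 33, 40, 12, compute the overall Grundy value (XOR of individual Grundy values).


Subtraction set: {1, 2, 3, 4, 5}
For this subtraction set, G(n) = n mod 6 (period = max + 1 = 6).
Pile 1 (size 29): G(29) = 29 mod 6 = 5
Pile 2 (size 33): G(33) = 33 mod 6 = 3
Pile 3 (size 40): G(40) = 40 mod 6 = 4
Pile 4 (size 12): G(12) = 12 mod 6 = 0
Total Grundy value = XOR of all: 5 XOR 3 XOR 4 XOR 0 = 2

2


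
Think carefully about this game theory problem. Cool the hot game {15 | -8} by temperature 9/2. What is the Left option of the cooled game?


Original game: {15 | -8} (a switch {a | b} with a > b).
Cooling by t (for t below the temperature (a - b)/2 = 23/2) taxes each move by t: {a | b} cooled by t is {a - t | b + t}.
Cooling amount: t = 9/2
Cooled Left option: 15 - 9/2 = 21/2
Cooled Right option: -8 + 9/2 = -7/2
Cooled game: {21/2 | -7/2}
Left option = 21/2

21/2


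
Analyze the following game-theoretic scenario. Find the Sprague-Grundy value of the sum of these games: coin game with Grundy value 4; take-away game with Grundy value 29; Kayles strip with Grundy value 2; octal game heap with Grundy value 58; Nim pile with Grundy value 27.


By the Sprague-Grundy theorem, the Grundy value of a sum of games is the XOR of individual Grundy values.
coin game: Grundy value = 4. Running XOR: 0 XOR 4 = 4
take-away game: Grundy value = 29. Running XOR: 4 XOR 29 = 25
Kayles strip: Grundy value = 2. Running XOR: 25 XOR 2 = 27
octal game heap: Grundy value = 58. Running XOR: 27 XOR 58 = 33
Nim pile: Grundy value = 27. Running XOR: 33 XOR 27 = 58
The combined Grundy value is 58.

58


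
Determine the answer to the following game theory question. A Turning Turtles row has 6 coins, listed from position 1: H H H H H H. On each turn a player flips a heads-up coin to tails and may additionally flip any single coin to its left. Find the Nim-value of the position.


Coins: H H H H H H
Key fact: a single head at position k behaves exactly like a Nim heap of size k (turning it to T and optionally flipping a coin at j < k corresponds to moving the heap from k to j, or to 0), and heads combine as a disjunctive sum (two heads at the same place would cancel, matching j XOR j = 0). So the Nim-value is the XOR of the 1-indexed positions of the heads.
Face-up positions (1-indexed): [1, 2, 3, 4, 5, 6]
XOR 0 with 1: 0 XOR 1 = 1
XOR 1 with 2: 1 XOR 2 = 3
XOR 3 with 3: 3 XOR 3 = 0
XOR 0 with 4: 0 XOR 4 = 4
XOR 4 with 5: 4 XOR 5 = 1
XOR 1 with 6: 1 XOR 6 = 7
Nim-value = 7

7


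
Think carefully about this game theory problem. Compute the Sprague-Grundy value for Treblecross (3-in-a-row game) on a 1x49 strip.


Treblecross: place X on empty cells; 3-in-a-row wins.
Playing within two cells of an existing X lets the opponent win at once, so sensible play treats the cells i-2..i+2 around each X as dead. The player left with no safe cell loses, so this is a normal-play take-away game on strips of safe cells.
Placing X at cell i (0-indexed) of a strip of k safe cells leaves independent strips of sizes max(0, i-2) and max(0, k-i-3). Hence G(k) = mex{ G(max(0,i-2)) XOR G(max(0,k-i-3)) : 0 <= i < k }, with G(0) = 0.
G(1): splits (0,0):0^0=0 -> mex({0}) = 1
G(2): splits (0,0):0^0=0 -> mex({0}) = 1
G(3): splits (0,0):0^0=0 -> mex({0}) = 1
G(4): splits (0,1):0^1=1 (0,0):0^0=0 -> mex({0, 1}) = 2
G(5): splits (0,2):0^1=1 (0,1):0^1=1 (0,0):0^0=0 -> mex({0, 1}) = 2
G(6) = mex({1}) = 0
G(7) = mex({0, 1, 2}) = 3
G(8) = mex({0, 1, 2}) = 3
G(9) = mex({0, 2}) = 1
G(10) = mex({0, 2, 3}) = 1
G(11) = mex({0, 3}) = 1
G(12) = mex({1, 3}) = 0
G(13) = mex({0, 1, 2, 3}) = 4
G(14) = mex({0, 1, 2}) = 3
G(15) = mex({0, 1, 2}) = 3
G(16) = mex({0, 1, 2, 4}) = 3
G(17) = mex({0, 1, 3, 4}) = 2
G(18) = mex({0, 1, 3, 4}) = 2
G(19) = mex({0, 1, 3, 5}) = 2
G(20) = mex({0, 1, 2, 3, 5}) = 4
G(21) = mex({0, 1, 2, 3, 5}) = 4
G(22) = mex({1, 2, 6}) = 0
G(23) = mex({0, 1, 2, 3, 4, 6}) = 5
G(24) = mex({0, 1, 2, 3, 4}) = 5
G(25) = mex({0, 1, 3, 4, 7}) = 2
G(26) = mex({0, 1, 3, 4, 5, 7}) = 2
G(27) = mex({0, 1, 3, 5}) = 2
G(28) = mex({0, 1, 2, 5}) = 3
G(29) = mex({0, 1, 2, 4, 5, 6}) = 3
G(30) = mex({1, 2, 4, 6}) = 0
G(31) = mex({0, 1, 2, 3, 4, 6}) = 5
G(32) = mex({1, 2, 3, 4, 7}) = 0
G(33) = mex({0, 3, 7}) = 1
G(34) = mex({0, 2, 3, 5, 7}) = 1
G(35) = mex({0, 2, 3, 5, 6}) = 1
G(36) = mex({0, 1, 2, 5, 6}) = 3
G(37) = mex({0, 1, 2, 4, 5, 6}) = 3
G(38) = mex({0, 1, 2, 4}) = 3
G(39) = mex({0, 1, 2, 3, 4, 7}) = 5
G(40) = mex({0, 1, 2, 3, 4, 5, 7}) = 6
G(41) = mex({0, 1, 2, 3, 5, 7}) = 4
G(42) = mex({0, 1, 2, 3, 5, 6, 7}) = 4
G(43) = mex({0, 2, 3, 5, 6}) = 1
G(44) = mex({1, 2, 3, 4, 5, 6}) = 0
G(45) = mex({0, 1, 2, 3, 4, 6, 7}) = 5
G(46) = mex({0, 1, 2, 3, 4, 7}) = 5
G(47) = mex({0, 1, 2, 3, 4, 5, 7}) = 6
G(48) = mex({0, 1, 2, 3, 4, 5, 7}) = 6
G(49) = mex({0, 1, 3, 4, 5, 7}) = 2
Therefore G(49) = 2.

2


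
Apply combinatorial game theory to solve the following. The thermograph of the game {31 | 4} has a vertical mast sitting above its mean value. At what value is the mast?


Game = {31 | 4}, a switch {a | b} with numbers a > b.
Its thermograph has left wall a - t and right wall b + t, which meet at t = (a - b)/2, where both equal (a + b)/2. So the mast (mean value) is at (a + b)/2.
Mean = (31 + (4))/2 = 35/2 = 35/2

35/2


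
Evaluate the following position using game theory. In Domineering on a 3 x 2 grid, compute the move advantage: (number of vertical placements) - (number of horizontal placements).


Board is 3 x 2 (rows x cols).
Left (vertical) placements: (rows-1) * cols = 2 * 2 = 4
Right (horizontal) placements: rows * (cols-1) = 3 * 1 = 3
Advantage = Left - Right = 4 - 3 = 1

1


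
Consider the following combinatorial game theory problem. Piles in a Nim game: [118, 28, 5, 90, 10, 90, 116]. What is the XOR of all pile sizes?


We need the XOR (exclusive or) of all pile sizes.
After XOR-ing pile 1 (size 118): 0 XOR 118 = 118
After XOR-ing pile 2 (size 28): 118 XOR 28 = 106
After XOR-ing pile 3 (size 5): 106 XOR 5 = 111
After XOR-ing pile 4 (size 90): 111 XOR 90 = 53
After XOR-ing pile 5 (size 10): 53 XOR 10 = 63
After XOR-ing pile 6 (size 90): 63 XOR 90 = 101
After XOR-ing pile 7 (size 116): 101 XOR 116 = 17
The Nim-value of this position is 17.

17


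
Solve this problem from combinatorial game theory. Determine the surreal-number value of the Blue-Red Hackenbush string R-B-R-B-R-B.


Edges (from ground): R-B-R-B-R-B
By Berlekamp's sign-expansion rule, a Blue-Red Hackenbush stalk has the value of the surreal number whose sign sequence is the edge sequence with B -> + and R -> -.
Sign sequence: -+-+-+
Trace the sign expansion in the surreal number tree, starting from 0:
Edge 1: R (sign -) -> bounds (-inf, 0), value = -1
Edge 2: B (sign +) -> bounds (-1, 0), value = -1/2
Edge 3: R (sign -) -> bounds (-1, -1/2), value = -3/4
Edge 4: B (sign +) -> bounds (-3/4, -1/2), value = -5/8
Edge 5: R (sign -) -> bounds (-3/4, -5/8), value = -11/16
Edge 6: B (sign +) -> bounds (-11/16, -5/8), value = -21/32
Game value = -21/32

-21/32


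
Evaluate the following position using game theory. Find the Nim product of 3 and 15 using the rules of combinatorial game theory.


Nim multiplication is bilinear over XOR: (u XOR v) * w = (u*w) XOR (v*w).
So we split each operand into its bit components and XOR the pairwise Nim products.
3 = 1 + 2 (as XOR of powers of 2).
15 = 1 + 2 + 4 + 8 (as XOR of powers of 2).
Using the standard Nim-product table on single bits:
  2*2 = 3,   2*4 = 8,   2*8 = 12,
  4*4 = 6,   4*8 = 11,  8*8 = 13,
and  1*x = x (identity), k*l = l*k (commutative).
Pairwise Nim products:
  1 * 1 = 1
  1 * 2 = 2
  1 * 4 = 4
  1 * 8 = 8
  2 * 1 = 2
  2 * 2 = 3
  2 * 4 = 8
  2 * 8 = 12
XOR them: 1 XOR 2 XOR 4 XOR 8 XOR 2 XOR 3 XOR 8 XOR 12 = 10.
Result: 3 * 15 = 10 (in Nim).

10


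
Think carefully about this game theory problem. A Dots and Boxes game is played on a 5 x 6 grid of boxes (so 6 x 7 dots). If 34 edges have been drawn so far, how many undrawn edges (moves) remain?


Grid: 5 x 6 boxes, i.e. 6 rows and 7 columns of dots.
Horizontal edges: (rows + 1) * cols = 6 * 6 = 36
Vertical edges: rows * (cols + 1) = 5 * 7 = 35
Total edges: 36 + 35 = 71
Edges drawn: 34
Remaining: 71 - 34 = 37

37


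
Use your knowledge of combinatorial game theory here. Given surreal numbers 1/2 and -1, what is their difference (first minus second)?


x = 1/2, y = -1
Converting to common denominator: 2
x = 1/2, y = -2/2
x - y = 1/2 - -1 = 3/2

3/2


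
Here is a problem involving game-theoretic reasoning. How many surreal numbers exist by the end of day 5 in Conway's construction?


Day 0: {|} = 0 is born. Count = 1.
Day n: the number of surreal numbers born by day n is 2^(n+1) - 1.
By day 0: 2^1 - 1 = 1
By day 1: 2^2 - 1 = 3
By day 2: 2^3 - 1 = 7
By day 3: 2^4 - 1 = 15
By day 4: 2^5 - 1 = 31
By day 5: 2^6 - 1 = 63
By day 5: 63 surreal numbers.

63


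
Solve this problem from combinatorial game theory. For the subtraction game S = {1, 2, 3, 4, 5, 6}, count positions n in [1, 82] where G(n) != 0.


Subtraction set S = {1, 2, 3, 4, 5, 6}, so G(n) = n mod 7.
G(n) = 0 when n is a multiple of 7.
Multiples of 7 in [1, 82]: 11
N-positions (nonzero Grundy) = 82 - 11 = 71

71


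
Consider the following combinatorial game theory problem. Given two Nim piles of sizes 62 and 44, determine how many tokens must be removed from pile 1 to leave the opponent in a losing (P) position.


Piles: 62 and 44
Current XOR: 62 XOR 44 = 18 (non-zero, so this is an N-position).
To make the XOR zero, we need to find a move that balances the piles.
For pile 1 (size 62): target = 62 XOR 18 = 44
We reduce pile 1 from 62 to 44.
Tokens removed: 62 - 44 = 18
Verification: 44 XOR 44 = 0

18


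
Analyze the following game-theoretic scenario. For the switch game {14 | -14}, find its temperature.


The game is {14 | -14}, a switch {a | b} with numbers a > b.
Cooling {a | b} by t gives {a - t | b + t}, which stops being hot when a - t = b + t, i.e. at t = (a - b)/2. So the temperature of a switch is (a - b)/2.
Temperature = (Left option - Right option) / 2
= (14 - (-14)) / 2
= 28 / 2
= 14

14


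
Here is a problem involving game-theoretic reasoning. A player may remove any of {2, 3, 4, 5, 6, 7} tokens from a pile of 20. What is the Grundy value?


The subtraction set is S = {2, 3, 4, 5, 6, 7}.
G(k) = mex{ G(k - s) : s in S, s <= k }. We compute iteratively: G(0) = 0.
G(1) = mex({}) = 0
G(2) = mex({0}) = 1
G(3) = mex({0}) = 1
G(4) = mex({0, 1}) = 2
G(5) = mex({0, 1}) = 2
G(6) = mex({0, 1, 2}) = 3
G(7) = mex({0, 1, 2}) = 3
G(8) = mex({0, 1, 2, 3}) = 4
G(9) = mex({1, 2, 3}) = 0
G(10) = mex({1, 2, 3, 4}) = 0
G(11) = mex({0, 2, 3, 4}) = 1
G(12) = mex({0, 2, 3, 4}) = 1
G(13) = mex({0, 1, 3, 4}) = 2
G(14) = mex({0, 1, 3, 4}) = 2
G(15) = mex({0, 1, 2, 4}) = 3
Observe that G(9)..G(15) = 0, 0, 1, 1, 2, 2, 3 repeats G(0)..G(6) = 0, 0, 1, 1, 2, 2, 3.
For k >= max(S) = 7, G(k) is determined by the previous 7 values G(k-7)..G(k-1); a window of 7 consecutive values has recurred shifted by 9, so by induction G(k + 9) = G(k) for all k >= 0: the sequence is periodic from the start with period 9.
One period: G(0..8) = 0, 0, 1, 1, 2, 2, 3, 3, 4.
20 mod 9 = 2, so G(20) = G(2) = 1.

1


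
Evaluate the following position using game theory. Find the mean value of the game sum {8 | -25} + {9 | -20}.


G1 = {8 | -25}, G2 = {9 | -20}
Each is a switch {a | b} with numbers a > b; its mean value is (a + b)/2, and mean value is additive over game sums: m(G1 + G2) = m(G1) + m(G2).
Mean of G1 = (8 + (-25))/2 = -17/2 = -17/2
Mean of G2 = (9 + (-20))/2 = -11/2 = -11/2
Mean of G1 + G2 = -17/2 + -11/2 = -14

-14


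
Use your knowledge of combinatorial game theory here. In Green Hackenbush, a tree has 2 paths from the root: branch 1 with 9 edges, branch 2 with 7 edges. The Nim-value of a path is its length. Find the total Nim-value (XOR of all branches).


The tree has 2 branches from the ground vertex.
In Green Hackenbush, the Nim-value of a simple path of length k is k.
Branch 1: length 9, Nim-value = 9
Branch 2: length 7, Nim-value = 7
Total Nim-value = XOR of all branch values:
0 XOR 9 = 9
9 XOR 7 = 14
Nim-value of the tree = 14

14


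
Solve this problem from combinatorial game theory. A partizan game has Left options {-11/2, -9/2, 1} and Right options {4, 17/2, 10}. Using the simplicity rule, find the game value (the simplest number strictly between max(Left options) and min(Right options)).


Left options: {-11/2, -9/2, 1}, max = 1
Right options: {4, 17/2, 10}, min = 4
All options are numbers and max(Left) < min(Right), so by the simplicity theorem the value is the simplest (earliest-born) number strictly between 1 and 4.
Integers 2 through 3 all lie strictly between 1 and 4.
Among integers, the simplest (lowest birthday = smallest |n|; 0 is born on day 0, +-n on day n) is 2.
No non-integer in the interval can be simpler: if x is a non-integer in the interval, then floor(x) or ceil(x) also lies in the interval (the interval contains an integer), and both are proper prefixes of x's sign expansion, i.e. born earlier. So the game value is 2.
Game value = 2

2


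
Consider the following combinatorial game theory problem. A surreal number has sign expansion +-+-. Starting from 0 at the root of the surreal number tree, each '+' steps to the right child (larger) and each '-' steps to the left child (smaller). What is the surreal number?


Sign expansion: +-+-
Rule: track bounds (lo, hi), initially (-inf, +inf). On '+', the current value becomes lo and we move to the simplest number in (value, hi): value + 1 if hi = +inf, otherwise the midpoint (value + hi)/2. On '-', the current value becomes hi and we move to value - 1 if lo = -inf, otherwise the midpoint (lo + value)/2.
Start at 0.
Step 1: sign = +, move right. Bounds: (0, +inf). Value = 1
Step 2: sign = -, move left. Bounds: (0, 1). Value = 1/2
Step 3: sign = +, move right. Bounds: (1/2, 1). Value = 3/4
Step 4: sign = -, move left. Bounds: (1/2, 3/4). Value = 5/8
The surreal number with sign expansion +-+- is 5/8.

5/8


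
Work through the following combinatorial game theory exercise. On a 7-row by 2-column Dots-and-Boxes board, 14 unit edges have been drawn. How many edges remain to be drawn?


Grid: 7 x 2 boxes, i.e. 8 rows and 3 columns of dots.
Horizontal edges: (rows + 1) * cols = 8 * 2 = 16
Vertical edges: rows * (cols + 1) = 7 * 3 = 21
Total edges: 16 + 21 = 37
Edges drawn: 14
Remaining: 37 - 14 = 23

23


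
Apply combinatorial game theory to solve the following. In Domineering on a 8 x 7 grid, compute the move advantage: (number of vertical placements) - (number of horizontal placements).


Board is 8 x 7 (rows x cols).
Left (vertical) placements: (rows-1) * cols = 7 * 7 = 49
Right (horizontal) placements: rows * (cols-1) = 8 * 6 = 48
Advantage = Left - Right = 49 - 48 = 1

1


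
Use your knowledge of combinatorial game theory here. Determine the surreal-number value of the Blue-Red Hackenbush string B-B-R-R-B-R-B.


Edges (from ground): B-B-R-R-B-R-B
By Berlekamp's sign-expansion rule, a Blue-Red Hackenbush stalk has the value of the surreal number whose sign sequence is the edge sequence with B -> + and R -> -.
Sign sequence: ++--+-+
Trace the sign expansion in the surreal number tree, starting from 0:
Edge 1: B (sign +) -> bounds (0, +inf), value = 1
Edge 2: B (sign +) -> bounds (1, +inf), value = 2
Edge 3: R (sign -) -> bounds (1, 2), value = 3/2
Edge 4: R (sign -) -> bounds (1, 3/2), value = 5/4
Edge 5: B (sign +) -> bounds (5/4, 3/2), value = 11/8
Edge 6: R (sign -) -> bounds (5/4, 11/8), value = 21/16
Edge 7: B (sign +) -> bounds (21/16, 11/8), value = 43/32
Game value = 43/32

43/32


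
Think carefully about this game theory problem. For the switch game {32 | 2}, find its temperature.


The game is {32 | 2}, a switch {a | b} with numbers a > b.
Cooling {a | b} by t gives {a - t | b + t}, which stops being hot when a - t = b + t, i.e. at t = (a - b)/2. So the temperature of a switch is (a - b)/2.
Temperature = (Left option - Right option) / 2
= (32 - (2)) / 2
= 30 / 2
= 15

15


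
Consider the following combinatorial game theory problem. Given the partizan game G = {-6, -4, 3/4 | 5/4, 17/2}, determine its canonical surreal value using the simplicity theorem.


Left options: {-6, -4, 3/4}, max = 3/4
Right options: {5/4, 17/2}, min = 5/4
All options are numbers and max(Left) < min(Right), so by the simplicity theorem the value is the simplest (earliest-born) number strictly between 3/4 and 5/4.
The only integer strictly between 3/4 and 5/4 is 1.
No non-integer in the interval can be simpler: if x is a non-integer in the interval, then floor(x) or ceil(x) also lies in the interval (the interval contains an integer), and both are proper prefixes of x's sign expansion, i.e. born earlier. So the game value is 1.
Game value = 1

1


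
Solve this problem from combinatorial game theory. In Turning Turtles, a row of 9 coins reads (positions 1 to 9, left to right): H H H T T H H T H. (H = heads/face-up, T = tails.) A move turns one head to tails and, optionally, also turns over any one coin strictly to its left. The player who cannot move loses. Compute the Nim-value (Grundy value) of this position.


Coins: H H H T T H H T H
Key fact: a single head at position k behaves exactly like a Nim heap of size k (turning it to T and optionally flipping a coin at j < k corresponds to moving the heap from k to j, or to 0), and heads combine as a disjunctive sum (two heads at the same place would cancel, matching j XOR j = 0). So the Nim-value is the XOR of the 1-indexed positions of the heads.
Face-up positions (1-indexed): [1, 2, 3, 6, 7, 9]
XOR 0 with 1: 0 XOR 1 = 1
XOR 1 with 2: 1 XOR 2 = 3
XOR 3 with 3: 3 XOR 3 = 0
XOR 0 with 6: 0 XOR 6 = 6
XOR 6 with 7: 6 XOR 7 = 1
XOR 1 with 9: 1 XOR 9 = 8
Nim-value = 8

8


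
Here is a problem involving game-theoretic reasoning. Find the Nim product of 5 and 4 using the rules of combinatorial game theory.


Nim multiplication is bilinear over XOR: (u XOR v) * w = (u*w) XOR (v*w).
So we split each operand into its bit components and XOR the pairwise Nim products.
5 = 1 + 4 (as XOR of powers of 2).
4 = 4 (as XOR of powers of 2).
Using the standard Nim-product table on single bits:
  2*2 = 3,   2*4 = 8,   2*8 = 12,
  4*4 = 6,   4*8 = 11,  8*8 = 13,
and  1*x = x (identity), k*l = l*k (commutative).
Pairwise Nim products:
  1 * 4 = 4
  4 * 4 = 6
XOR them: 4 XOR 6 = 2.
Result: 5 * 4 = 2 (in Nim).

2


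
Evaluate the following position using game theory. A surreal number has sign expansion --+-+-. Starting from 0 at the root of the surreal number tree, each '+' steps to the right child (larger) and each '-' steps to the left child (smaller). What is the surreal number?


Sign expansion: --+-+-
Rule: track bounds (lo, hi), initially (-inf, +inf). On '+', the current value becomes lo and we move to the simplest number in (value, hi): value + 1 if hi = +inf, otherwise the midpoint (value + hi)/2. On '-', the current value becomes hi and we move to value - 1 if lo = -inf, otherwise the midpoint (lo + value)/2.
Start at 0.
Step 1: sign = -, move left. Bounds: (-inf, 0). Value = -1
Step 2: sign = -, move left. Bounds: (-inf, -1). Value = -2
Step 3: sign = +, move right. Bounds: (-2, -1). Value = -3/2
Step 4: sign = -, move left. Bounds: (-2, -3/2). Value = -7/4
Step 5: sign = +, move right. Bounds: (-7/4, -3/2). Value = -13/8
Step 6: sign = -, move left. Bounds: (-7/4, -13/8). Value = -27/16
The surreal number with sign expansion --+-+- is -27/16.

-27/16


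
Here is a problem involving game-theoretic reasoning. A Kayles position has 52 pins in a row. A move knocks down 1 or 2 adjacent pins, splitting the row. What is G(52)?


Kayles: a move removes 1 or 2 adjacent pins from a contiguous row.
Removing pins from a row of k leaves two independent rows (a, b) with a + b = k - 1 (one pin) or a + b = k - 2 (two pins); an end removal gives a = 0.
By Sprague-Grundy, G(k) = mex{ G(a) XOR G(b) } over all these splits. G(0) = 0.
G(1): splits (0,0):0^0=0 -> mex({0}) = 1
G(2): splits (0,1):0^1=1 (0,0):0^0=0 -> mex({0, 1}) = 2
G(3): splits (0,2):0^2=2 (1,1):1^1=0 (0,1):0^1=1 -> mex({0, 1, 2}) = 3
G(4): splits (0,3):0^3=3 (1,2):1^2=3 (0,2):0^2=2 (1,1):1^1=0 -> mex({0, 2, 3}) = 1
G(5): splits (0,4):0^1=1 (1,3):1^3=2 (2,2):2^2=0 (0,3):0^3=3 (1,2):1^2=3 -> mex({0, 1, 2, 3}) = 4
G(6) = mex({0, 1, 2, 4}) = 3
G(7) = mex({0, 1, 3, 4, 5}) = 2
G(8) = mex({0, 2, 3, 5, 6}) = 1
G(9) = mex({0, 1, 2, 3, 6, 7}) = 4
G(10) = mex({0, 1, 3, 4, 5, 7}) = 2
G(11) = mex({0, 1, 2, 3, 4, 5}) = 6
G(12) = mex({0, 1, 2, 3, 5, 6, 7}) = 4
G(13) = mex({0, 2, 3, 4, 6, 7}) = 1
G(14) = mex({0, 1, 4, 5, 6, 7}) = 2
G(15) = mex({0, 1, 2, 3, 4, 5, 6}) = 7
G(16) = mex({0, 2, 3, 5, 6, 7}) = 1
G(17) = mex({0, 1, 2, 3, 5, 6, 7}) = 4
G(18) = mex({0, 1, 2, 4, 5, 6}) = 3
G(19) = mex({0, 1, 3, 4, 5, 7}) = 2
G(20) = mex({0, 2, 3, 4, 5, 6, 7}) = 1
G(21) = mex({0, 1, 2, 3, 5, 6, 7}) = 4
G(22) = mex({0, 1, 2, 3, 4, 5, 7}) = 6
G(23) = mex({0, 1, 2, 3, 4, 5, 6}) = 7
G(24) = mex({0, 1, 2, 3, 5, 6, 7}) = 4
G(25) = mex({0, 2, 3, 4, 6, 7}) = 1
G(26) = mex({0, 1, 3, 4, 5, 6, 7}) = 2
G(27) = mex({0, 1, 2, 3, 4, 5, 6, 7}) = 8
G(28) = mex({0, 1, 2, 3, 4, 6, 7, 8}) = 5
G(29) = mex({0, 1, 2, 3, 5, 6, 7, 8, 9}) = 4
G(30) = mex({0, 1, 2, 3, 4, 5, 6, 9, 10}) = 7
G(31) = mex({0, 1, 3, 4, 5, 7, 10, 11}) = 2
G(32) = mex({0, 2, 3, 4, 5, 6, 7, 9, 11}) = 1
G(33) = mex({0, 1, 2, 3, 4, 5, 6, 7, 9, 12}) = 8
G(34) = mex({0, 1, 2, 3, 4, 5, 7, 8, 11, 12}) = 6
G(35) = mex({0, 1, 2, 3, 4, 5, 6, 8, 9, 10, 11}) = 7
G(36) = mex({0, 1, 2, 3, 5, 6, 7, 9, 10}) = 4
G(37) = mex({0, 2, 3, 4, 6, 7, 9, 10, 11, 12}) = 1
G(38) = mex({0, 1, 3, 4, 5, 6, 7, 9, 10, 11, 12}) = 2
G(39) = mex({0, 1, 2, 4, 5, 6, 7, 9, 10, 12, 14}) = 3
G(40) = mex({0, 2, 3, 4, 6, 7, 11, 12, 14}) = 1
G(41) = mex({0, 1, 2, 3, 5, 6, 7, 9, 10, 11, 12}) = 4
G(42) = mex({0, 1, 2, 3, 4, 5, 6, 9, 10}) = 7
G(43) = mex({0, 1, 3, 4, 5, 7, 9, 10, 12, 15}) = 2
G(44) = mex({0, 2, 3, 4, 5, 6, 7, 9, 10, 12, 15}) = 1
G(45) = mex({0, 1, 2, 3, 4, 5, 6, 7, 9, 10, 12, 14}) = 8
G(46) = mex({0, 1, 3, 4, 5, 7, 8, 11, 12, 14}) = 2
G(47) = mex({0, 1, 2, 3, 4, 5, 6, 8, 9, 10, 11, 12}) = 7
G(48) = mex({0, 1, 2, 3, 5, 6, 7, 9, 10}) = 4
G(49) = mex({0, 2, 3, 4, 6, 7, 9, 10, 11, 12, 15}) = 1
G(50) = mex({0, 1, 4, 5, 6, 7, 9, 11, 12, 14, 15}) = 2
G(51) = mex({0, 1, 2, 3, 4, 5, 6, 7, 9, 12, 14, 15}) = 8
G(52) = mex({0, 2, 3, 4, 5, 6, 7, 8, 11, 12, 15}) = 1
Therefore G(52) = 1.

1


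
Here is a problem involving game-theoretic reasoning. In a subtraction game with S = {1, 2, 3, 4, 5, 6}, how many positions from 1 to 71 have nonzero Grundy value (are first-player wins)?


Subtraction set S = {1, 2, 3, 4, 5, 6}, so G(n) = n mod 7.
G(n) = 0 when n is a multiple of 7.
Multiples of 7 in [1, 71]: 10
N-positions (nonzero Grundy) = 71 - 10 = 61

61


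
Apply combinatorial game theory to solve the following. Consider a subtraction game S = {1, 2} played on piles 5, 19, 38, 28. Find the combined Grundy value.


Subtraction set: {1, 2}
For this subtraction set, G(n) = n mod 3 (period = max + 1 = 3).
Pile 1 (size 5): G(5) = 5 mod 3 = 2
Pile 2 (size 19): G(19) = 19 mod 3 = 1
Pile 3 (size 38): G(38) = 38 mod 3 = 2
Pile 4 (size 28): G(28) = 28 mod 3 = 1
Total Grundy value = XOR of all: 2 XOR 1 XOR 2 XOR 1 = 0

0
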